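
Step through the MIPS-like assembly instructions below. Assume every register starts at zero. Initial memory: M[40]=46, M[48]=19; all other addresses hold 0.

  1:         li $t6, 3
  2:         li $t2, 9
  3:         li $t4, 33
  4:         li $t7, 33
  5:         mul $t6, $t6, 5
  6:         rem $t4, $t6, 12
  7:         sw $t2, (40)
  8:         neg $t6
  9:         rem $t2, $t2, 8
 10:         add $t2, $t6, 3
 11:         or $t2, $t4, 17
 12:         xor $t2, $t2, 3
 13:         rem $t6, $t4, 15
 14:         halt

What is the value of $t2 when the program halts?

$t6=3
$t2=9
$t4=33
$t7=33
$t6=3*5=15
$t4=15%12=3
sw $t2, (40) → M[40]=9
$t6=-(15)=-15
$t2=9%8=1
$t2=(-15)+3=-12
$t2=3|17=19
$t2=19^3=16
$t6=3%15=3
halt.

16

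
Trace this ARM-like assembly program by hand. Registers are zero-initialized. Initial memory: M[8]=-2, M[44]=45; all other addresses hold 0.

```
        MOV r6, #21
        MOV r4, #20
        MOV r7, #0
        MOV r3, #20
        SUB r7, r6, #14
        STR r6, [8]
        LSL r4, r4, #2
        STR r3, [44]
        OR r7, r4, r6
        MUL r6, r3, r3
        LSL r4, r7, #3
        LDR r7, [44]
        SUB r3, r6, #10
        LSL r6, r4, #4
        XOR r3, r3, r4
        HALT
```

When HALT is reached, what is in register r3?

814

after MOV r6, #21: r6=21
after MOV r4, #20: r4=20
after MOV r7, #0: r7=0
after MOV r3, #20: r3=20
after SUB r7, r6, #14: r7=21-14=7
STR r6, [8] → M[8]=21
after LSL r4, r4, #2: r4=20<<2=80
STR r3, [44] → M[44]=20
after OR r7, r4, r6: r7=80|21=85
after MUL r6, r3, r3: r6=20*20=400
after LSL r4, r7, #3: r4=85<<3=680
after LDR r7, [44]: r7=M[44]=20
after SUB r3, r6, #10: r3=400-10=390
after LSL r6, r4, #4: r6=680<<4=10880
after XOR r3, r3, r4: r3=390^680=814
halt.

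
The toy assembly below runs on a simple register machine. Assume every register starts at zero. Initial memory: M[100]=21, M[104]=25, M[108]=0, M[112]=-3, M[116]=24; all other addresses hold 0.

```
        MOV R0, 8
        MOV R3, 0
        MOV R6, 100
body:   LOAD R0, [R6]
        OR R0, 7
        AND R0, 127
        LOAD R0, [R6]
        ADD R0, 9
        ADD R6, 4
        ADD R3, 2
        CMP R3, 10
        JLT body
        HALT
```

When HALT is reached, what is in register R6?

120

after MOV R0, 8: R0=8
after MOV R3, 0: R3=0
after MOV R6, 100: R6=100
after LOAD R0, [R6]: R0=M[100]=21
after OR R0, 7: R0=21|7=23
after AND R0, 127: R0=23&127=23
after LOAD R0, [R6]: R0=M[100]=21
after ADD R0, 9: R0=21+9=30
after ADD R6, 4: R6=100+4=104
after ADD R3, 2: R3=0+2=2
CMP R3, 10  (cmp 2,10)
JLT body: taken
after LOAD R0, [R6]: R0=M[104]=25
after OR R0, 7: R0=25|7=31
after AND R0, 127: R0=31&127=31
after LOAD R0, [R6]: R0=M[104]=25
after ADD R0, 9: R0=25+9=34
after ADD R6, 4: R6=104+4=108
after ADD R3, 2: R3=2+2=4
CMP R3, 10  (cmp 4,10)
JLT body: taken
after LOAD R0, [R6]: R0=M[108]=0
after OR R0, 7: R0=0|7=7
after AND R0, 127: R0=7&127=7
after LOAD R0, [R6]: R0=M[108]=0
after ADD R0, 9: R0=0+9=9
after ADD R6, 4: R6=108+4=112
after ADD R3, 2: R3=4+2=6
CMP R3, 10  (cmp 6,10)
JLT body: taken
after LOAD R0, [R6]: R0=M[112]=-3
after OR R0, 7: R0=(-3)|7=-1
after AND R0, 127: R0=(-1)&127=127
after LOAD R0, [R6]: R0=M[112]=-3
after ADD R0, 9: R0=(-3)+9=6
after ADD R6, 4: R6=112+4=116
after ADD R3, 2: R3=6+2=8
CMP R3, 10  (cmp 8,10)
JLT body: taken
after LOAD R0, [R6]: R0=M[116]=24
after OR R0, 7: R0=24|7=31
after AND R0, 127: R0=31&127=31
after LOAD R0, [R6]: R0=M[116]=24
after ADD R0, 9: R0=24+9=33
after ADD R6, 4: R6=116+4=120
after ADD R3, 2: R3=8+2=10
CMP R3, 10  (cmp 10,10)
JLT body: not taken
halt.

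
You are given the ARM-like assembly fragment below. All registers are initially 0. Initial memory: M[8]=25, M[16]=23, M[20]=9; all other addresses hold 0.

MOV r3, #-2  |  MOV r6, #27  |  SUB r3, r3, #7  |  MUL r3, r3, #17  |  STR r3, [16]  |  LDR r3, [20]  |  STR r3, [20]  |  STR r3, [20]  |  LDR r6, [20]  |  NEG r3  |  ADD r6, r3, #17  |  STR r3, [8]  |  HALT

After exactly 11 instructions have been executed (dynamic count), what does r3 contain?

MOV r3, #-2 → r3=-2
MOV r6, #27 → r6=27
SUB r3, r3, #7 → r3=(-2)-7=-9
MUL r3, r3, #17 → r3=(-9)*17=-153
STR r3, [16] → M[16]=-153
LDR r3, [20] → r3=M[20]=9
STR r3, [20] → M[20]=9
STR r3, [20] → M[20]=9
LDR r6, [20] → r6=M[20]=9
NEG r3 → r3=-(9)=-9
ADD r6, r3, #17 → r6=(-9)+17=8
After step 11: r3 = -9.

-9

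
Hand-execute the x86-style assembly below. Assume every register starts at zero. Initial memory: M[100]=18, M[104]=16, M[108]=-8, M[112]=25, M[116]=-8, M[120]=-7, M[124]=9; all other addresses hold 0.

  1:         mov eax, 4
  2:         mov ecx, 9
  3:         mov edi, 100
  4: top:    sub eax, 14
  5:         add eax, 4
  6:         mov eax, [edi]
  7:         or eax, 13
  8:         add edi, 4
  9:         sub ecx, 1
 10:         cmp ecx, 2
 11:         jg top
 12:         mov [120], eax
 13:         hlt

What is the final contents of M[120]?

13

after mov eax, 4: eax=4
after mov ecx, 9: ecx=9
after mov edi, 100: edi=100
after sub eax, 14: eax=4-14=-10
after add eax, 4: eax=(-10)+4=-6
after mov eax, [edi]: eax=M[100]=18
after or eax, 13: eax=18|13=31
after add edi, 4: edi=100+4=104
after sub ecx, 1: ecx=9-1=8
cmp ecx, 2  (cmp 8,2)
jg top: taken
after sub eax, 14: eax=31-14=17
after add eax, 4: eax=17+4=21
after mov eax, [edi]: eax=M[104]=16
after or eax, 13: eax=16|13=29
after add edi, 4: edi=104+4=108
after sub ecx, 1: ecx=8-1=7
cmp ecx, 2  (cmp 7,2)
jg top: taken
after sub eax, 14: eax=29-14=15
after add eax, 4: eax=15+4=19
after mov eax, [edi]: eax=M[108]=-8
after or eax, 13: eax=(-8)|13=-3
after add edi, 4: edi=108+4=112
after sub ecx, 1: ecx=7-1=6
cmp ecx, 2  (cmp 6,2)
jg top: taken
after sub eax, 14: eax=(-3)-14=-17
after add eax, 4: eax=(-17)+4=-13
after mov eax, [edi]: eax=M[112]=25
after or eax, 13: eax=25|13=29
after add edi, 4: edi=112+4=116
after sub ecx, 1: ecx=6-1=5
cmp ecx, 2  (cmp 5,2)
jg top: taken
after sub eax, 14: eax=29-14=15
after add eax, 4: eax=15+4=19
after mov eax, [edi]: eax=M[116]=-8
after or eax, 13: eax=(-8)|13=-3
after add edi, 4: edi=116+4=120
after sub ecx, 1: ecx=5-1=4
cmp ecx, 2  (cmp 4,2)
jg top: taken
after sub eax, 14: eax=(-3)-14=-17
after add eax, 4: eax=(-17)+4=-13
after mov eax, [edi]: eax=M[120]=-7
after or eax, 13: eax=(-7)|13=-3
after add edi, 4: edi=120+4=124
after sub ecx, 1: ecx=4-1=3
cmp ecx, 2  (cmp 3,2)
jg top: taken
after sub eax, 14: eax=(-3)-14=-17
after add eax, 4: eax=(-17)+4=-13
after mov eax, [edi]: eax=M[124]=9
after or eax, 13: eax=9|13=13
after add edi, 4: edi=124+4=128
after sub ecx, 1: ecx=3-1=2
cmp ecx, 2  (cmp 2,2)
jg top: not taken
mov [120], eax → M[120]=13
halt.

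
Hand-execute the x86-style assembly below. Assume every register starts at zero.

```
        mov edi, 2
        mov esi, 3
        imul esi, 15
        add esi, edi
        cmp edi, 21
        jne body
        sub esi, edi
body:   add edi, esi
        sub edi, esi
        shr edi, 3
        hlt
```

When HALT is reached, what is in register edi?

0

edi=2
esi=3
esi=3*15=45
esi=45+2=47
cmp edi, 21  (cmp 2,21)
jne body: taken
edi=2+47=49
edi=49-47=2
edi=2>>3=0
halt.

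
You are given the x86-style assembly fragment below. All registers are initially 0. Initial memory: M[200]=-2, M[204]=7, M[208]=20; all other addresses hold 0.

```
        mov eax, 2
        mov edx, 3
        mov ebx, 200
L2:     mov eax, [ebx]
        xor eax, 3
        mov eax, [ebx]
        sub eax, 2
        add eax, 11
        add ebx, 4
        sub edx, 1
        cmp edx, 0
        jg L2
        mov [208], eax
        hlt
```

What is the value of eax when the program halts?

29

eax=2
edx=3
ebx=200
eax=M[200]=-2
eax=(-2)^3=-3
eax=M[200]=-2
eax=(-2)-2=-4
eax=(-4)+11=7
ebx=200+4=204
edx=3-1=2
cmp edx, 0  (cmp 2,0)
jg L2: taken
eax=M[204]=7
eax=7^3=4
eax=M[204]=7
eax=7-2=5
eax=5+11=16
ebx=204+4=208
edx=2-1=1
cmp edx, 0  (cmp 1,0)
jg L2: taken
eax=M[208]=20
eax=20^3=23
eax=M[208]=20
eax=20-2=18
eax=18+11=29
ebx=208+4=212
edx=1-1=0
cmp edx, 0  (cmp 0,0)
jg L2: not taken
mov [208], eax → M[208]=29
halt.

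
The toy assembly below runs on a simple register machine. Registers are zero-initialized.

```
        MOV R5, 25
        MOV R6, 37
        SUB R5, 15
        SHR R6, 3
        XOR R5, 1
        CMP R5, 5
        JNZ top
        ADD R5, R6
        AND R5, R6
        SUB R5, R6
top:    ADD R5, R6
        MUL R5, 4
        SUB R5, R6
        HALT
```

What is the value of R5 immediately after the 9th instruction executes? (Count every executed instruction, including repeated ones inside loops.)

after MOV R5, 25: R5=25
after MOV R6, 37: R6=37
after SUB R5, 15: R5=25-15=10
after SHR R6, 3: R6=37>>3=4
after XOR R5, 1: R5=10^1=11
CMP R5, 5  (cmp 11,5)
JNZ top: taken
after ADD R5, R6: R5=11+4=15
after MUL R5, 4: R5=15*4=60
After step 9: R5 = 60.

60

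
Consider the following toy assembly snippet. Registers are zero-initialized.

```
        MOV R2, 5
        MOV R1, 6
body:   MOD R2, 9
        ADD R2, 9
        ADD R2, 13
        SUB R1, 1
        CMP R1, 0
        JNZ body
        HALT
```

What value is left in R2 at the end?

R2=5
R1=6
R2=5%9=5
R2=5+9=14
R2=14+13=27
R1=6-1=5
CMP R1, 0  (cmp 5,0)
JNZ body: taken
R2=27%9=0
R2=0+9=9
R2=9+13=22
R1=5-1=4
CMP R1, 0  (cmp 4,0)
JNZ body: taken
R2=22%9=4
R2=4+9=13
R2=13+13=26
R1=4-1=3
CMP R1, 0  (cmp 3,0)
JNZ body: taken
R2=26%9=8
R2=8+9=17
R2=17+13=30
R1=3-1=2
CMP R1, 0  (cmp 2,0)
JNZ body: taken
R2=30%9=3
R2=3+9=12
R2=12+13=25
R1=2-1=1
CMP R1, 0  (cmp 1,0)
JNZ body: taken
R2=25%9=7
R2=7+9=16
R2=16+13=29
R1=1-1=0
CMP R1, 0  (cmp 0,0)
JNZ body: not taken
halt.

29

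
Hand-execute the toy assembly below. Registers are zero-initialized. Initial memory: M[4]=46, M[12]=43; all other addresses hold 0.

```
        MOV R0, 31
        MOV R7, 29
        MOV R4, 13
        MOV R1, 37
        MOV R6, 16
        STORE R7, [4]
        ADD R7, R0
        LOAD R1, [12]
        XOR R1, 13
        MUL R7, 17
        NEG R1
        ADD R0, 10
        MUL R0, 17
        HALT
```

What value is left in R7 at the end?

MOV R0, 31 → R0=31
MOV R7, 29 → R7=29
MOV R4, 13 → R4=13
MOV R1, 37 → R1=37
MOV R6, 16 → R6=16
STORE R7, [4] → M[4]=29
ADD R7, R0 → R7=29+31=60
LOAD R1, [12] → R1=M[12]=43
XOR R1, 13 → R1=43^13=38
MUL R7, 17 → R7=60*17=1020
NEG R1 → R1=-(38)=-38
ADD R0, 10 → R0=31+10=41
MUL R0, 17 → R0=41*17=697
halt.

1020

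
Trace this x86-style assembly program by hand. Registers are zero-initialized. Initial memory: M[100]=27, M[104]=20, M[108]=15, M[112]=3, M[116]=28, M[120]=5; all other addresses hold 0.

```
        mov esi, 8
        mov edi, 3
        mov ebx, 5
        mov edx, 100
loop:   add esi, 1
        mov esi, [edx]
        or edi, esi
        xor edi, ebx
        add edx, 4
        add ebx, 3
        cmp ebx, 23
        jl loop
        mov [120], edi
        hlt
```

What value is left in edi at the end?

25

mov esi, 8 → esi=8
mov edi, 3 → edi=3
mov ebx, 5 → ebx=5
mov edx, 100 → edx=100
add esi, 1 → esi=8+1=9
mov esi, [edx] → esi=M[100]=27
or edi, esi → edi=3|27=27
xor edi, ebx → edi=27^5=30
add edx, 4 → edx=100+4=104
add ebx, 3 → ebx=5+3=8
cmp ebx, 23  (cmp 8,23)
jl loop: taken
add esi, 1 → esi=27+1=28
mov esi, [edx] → esi=M[104]=20
or edi, esi → edi=30|20=30
xor edi, ebx → edi=30^8=22
add edx, 4 → edx=104+4=108
add ebx, 3 → ebx=8+3=11
cmp ebx, 23  (cmp 11,23)
jl loop: taken
add esi, 1 → esi=20+1=21
mov esi, [edx] → esi=M[108]=15
or edi, esi → edi=22|15=31
xor edi, ebx → edi=31^11=20
add edx, 4 → edx=108+4=112
add ebx, 3 → ebx=11+3=14
cmp ebx, 23  (cmp 14,23)
jl loop: taken
add esi, 1 → esi=15+1=16
mov esi, [edx] → esi=M[112]=3
or edi, esi → edi=20|3=23
xor edi, ebx → edi=23^14=25
add edx, 4 → edx=112+4=116
add ebx, 3 → ebx=14+3=17
cmp ebx, 23  (cmp 17,23)
jl loop: taken
add esi, 1 → esi=3+1=4
mov esi, [edx] → esi=M[116]=28
or edi, esi → edi=25|28=29
xor edi, ebx → edi=29^17=12
add edx, 4 → edx=116+4=120
add ebx, 3 → ebx=17+3=20
cmp ebx, 23  (cmp 20,23)
jl loop: taken
add esi, 1 → esi=28+1=29
mov esi, [edx] → esi=M[120]=5
or edi, esi → edi=12|5=13
xor edi, ebx → edi=13^20=25
add edx, 4 → edx=120+4=124
add ebx, 3 → ebx=20+3=23
cmp ebx, 23  (cmp 23,23)
jl loop: not taken
mov [120], edi → M[120]=25
halt.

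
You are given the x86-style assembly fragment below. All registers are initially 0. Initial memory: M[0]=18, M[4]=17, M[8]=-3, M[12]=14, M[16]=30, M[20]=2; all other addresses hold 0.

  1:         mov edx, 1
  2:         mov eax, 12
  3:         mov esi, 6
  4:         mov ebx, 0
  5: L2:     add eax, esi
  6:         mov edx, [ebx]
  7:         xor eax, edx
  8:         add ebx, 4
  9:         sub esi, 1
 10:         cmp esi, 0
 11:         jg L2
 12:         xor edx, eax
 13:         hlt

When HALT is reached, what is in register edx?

-9

after mov edx, 1: edx=1
after mov eax, 12: eax=12
after mov esi, 6: esi=6
after mov ebx, 0: ebx=0
after add eax, esi: eax=12+6=18
after mov edx, [ebx]: edx=M[0]=18
after xor eax, edx: eax=18^18=0
after add ebx, 4: ebx=0+4=4
after sub esi, 1: esi=6-1=5
cmp esi, 0  (cmp 5,0)
jg L2: taken
after add eax, esi: eax=0+5=5
after mov edx, [ebx]: edx=M[4]=17
after xor eax, edx: eax=5^17=20
after add ebx, 4: ebx=4+4=8
after sub esi, 1: esi=5-1=4
cmp esi, 0  (cmp 4,0)
jg L2: taken
after add eax, esi: eax=20+4=24
after mov edx, [ebx]: edx=M[8]=-3
after xor eax, edx: eax=24^(-3)=-27
after add ebx, 4: ebx=8+4=12
after sub esi, 1: esi=4-1=3
cmp esi, 0  (cmp 3,0)
jg L2: taken
after add eax, esi: eax=(-27)+3=-24
after mov edx, [ebx]: edx=M[12]=14
after xor eax, edx: eax=(-24)^14=-26
after add ebx, 4: ebx=12+4=16
after sub esi, 1: esi=3-1=2
cmp esi, 0  (cmp 2,0)
jg L2: taken
after add eax, esi: eax=(-26)+2=-24
after mov edx, [ebx]: edx=M[16]=30
after xor eax, edx: eax=(-24)^30=-10
after add ebx, 4: ebx=16+4=20
after sub esi, 1: esi=2-1=1
cmp esi, 0  (cmp 1,0)
jg L2: taken
after add eax, esi: eax=(-10)+1=-9
after mov edx, [ebx]: edx=M[20]=2
after xor eax, edx: eax=(-9)^2=-11
after add ebx, 4: ebx=20+4=24
after sub esi, 1: esi=1-1=0
cmp esi, 0  (cmp 0,0)
jg L2: not taken
after xor edx, eax: edx=2^(-11)=-9
halt.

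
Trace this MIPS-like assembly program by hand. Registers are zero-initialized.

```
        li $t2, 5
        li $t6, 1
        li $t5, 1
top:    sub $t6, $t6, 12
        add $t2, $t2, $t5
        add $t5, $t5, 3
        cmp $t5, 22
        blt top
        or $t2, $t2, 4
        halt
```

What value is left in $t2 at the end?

79

after li $t2, 5: $t2=5
after li $t6, 1: $t6=1
after li $t5, 1: $t5=1
after sub $t6, $t6, 12: $t6=1-12=-11
after add $t2, $t2, $t5: $t2=5+1=6
after add $t5, $t5, 3: $t5=1+3=4
cmp $t5, 22  (cmp 4,22)
blt top: taken
after sub $t6, $t6, 12: $t6=(-11)-12=-23
after add $t2, $t2, $t5: $t2=6+4=10
after add $t5, $t5, 3: $t5=4+3=7
cmp $t5, 22  (cmp 7,22)
blt top: taken
after sub $t6, $t6, 12: $t6=(-23)-12=-35
after add $t2, $t2, $t5: $t2=10+7=17
after add $t5, $t5, 3: $t5=7+3=10
cmp $t5, 22  (cmp 10,22)
blt top: taken
after sub $t6, $t6, 12: $t6=(-35)-12=-47
after add $t2, $t2, $t5: $t2=17+10=27
after add $t5, $t5, 3: $t5=10+3=13
cmp $t5, 22  (cmp 13,22)
blt top: taken
after sub $t6, $t6, 12: $t6=(-47)-12=-59
after add $t2, $t2, $t5: $t2=27+13=40
after add $t5, $t5, 3: $t5=13+3=16
cmp $t5, 22  (cmp 16,22)
blt top: taken
after sub $t6, $t6, 12: $t6=(-59)-12=-71
after add $t2, $t2, $t5: $t2=40+16=56
after add $t5, $t5, 3: $t5=16+3=19
cmp $t5, 22  (cmp 19,22)
blt top: taken
after sub $t6, $t6, 12: $t6=(-71)-12=-83
after add $t2, $t2, $t5: $t2=56+19=75
after add $t5, $t5, 3: $t5=19+3=22
cmp $t5, 22  (cmp 22,22)
blt top: not taken
after or $t2, $t2, 4: $t2=75|4=79
halt.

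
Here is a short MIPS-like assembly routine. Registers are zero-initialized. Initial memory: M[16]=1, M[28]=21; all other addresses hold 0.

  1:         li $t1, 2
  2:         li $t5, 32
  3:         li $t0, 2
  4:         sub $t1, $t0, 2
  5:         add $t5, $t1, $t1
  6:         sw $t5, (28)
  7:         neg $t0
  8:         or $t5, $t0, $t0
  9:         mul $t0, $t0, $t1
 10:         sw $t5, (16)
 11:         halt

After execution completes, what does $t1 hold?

$t1=2
$t5=32
$t0=2
$t1=2-2=0
$t5=0+0=0
sw $t5, (28) → M[28]=0
$t0=-(2)=-2
$t5=(-2)|(-2)=-2
$t0=(-2)*0=0
sw $t5, (16) → M[16]=-2
halt.

0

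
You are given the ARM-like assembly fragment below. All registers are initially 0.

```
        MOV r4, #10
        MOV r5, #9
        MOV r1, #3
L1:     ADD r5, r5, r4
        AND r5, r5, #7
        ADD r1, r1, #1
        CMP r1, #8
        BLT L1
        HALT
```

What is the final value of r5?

r4=10
r5=9
r1=3
r5=9+10=19
r5=19&7=3
r1=3+1=4
CMP r1, #8  (cmp 4,8)
BLT L1: taken
r5=3+10=13
r5=13&7=5
r1=4+1=5
CMP r1, #8  (cmp 5,8)
BLT L1: taken
r5=5+10=15
r5=15&7=7
r1=5+1=6
CMP r1, #8  (cmp 6,8)
BLT L1: taken
r5=7+10=17
r5=17&7=1
r1=6+1=7
CMP r1, #8  (cmp 7,8)
BLT L1: taken
r5=1+10=11
r5=11&7=3
r1=7+1=8
CMP r1, #8  (cmp 8,8)
BLT L1: not taken
halt.

3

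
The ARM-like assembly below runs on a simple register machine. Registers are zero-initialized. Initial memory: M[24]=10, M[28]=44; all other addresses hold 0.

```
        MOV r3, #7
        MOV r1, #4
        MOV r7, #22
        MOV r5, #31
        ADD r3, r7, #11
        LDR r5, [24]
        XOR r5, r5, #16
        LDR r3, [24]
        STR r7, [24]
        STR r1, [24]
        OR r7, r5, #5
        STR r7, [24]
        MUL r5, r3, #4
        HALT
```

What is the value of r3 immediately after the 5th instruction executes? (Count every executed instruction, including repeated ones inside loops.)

after MOV r3, #7: r3=7
after MOV r1, #4: r1=4
after MOV r7, #22: r7=22
after MOV r5, #31: r5=31
after ADD r3, r7, #11: r3=22+11=33
After step 5: r3 = 33.

33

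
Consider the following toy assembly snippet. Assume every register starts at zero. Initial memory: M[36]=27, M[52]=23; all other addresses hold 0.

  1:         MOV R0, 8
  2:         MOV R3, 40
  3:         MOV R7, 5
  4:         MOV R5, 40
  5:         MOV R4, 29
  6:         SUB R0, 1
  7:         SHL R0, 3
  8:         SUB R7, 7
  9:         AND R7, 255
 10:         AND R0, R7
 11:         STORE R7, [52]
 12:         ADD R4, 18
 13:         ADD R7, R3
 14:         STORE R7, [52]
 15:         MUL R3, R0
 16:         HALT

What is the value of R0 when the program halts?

after MOV R0, 8: R0=8
after MOV R3, 40: R3=40
after MOV R7, 5: R7=5
after MOV R5, 40: R5=40
after MOV R4, 29: R4=29
after SUB R0, 1: R0=8-1=7
after SHL R0, 3: R0=7<<3=56
after SUB R7, 7: R7=5-7=-2
after AND R7, 255: R7=(-2)&255=254
after AND R0, R7: R0=56&254=56
STORE R7, [52] → M[52]=254
after ADD R4, 18: R4=29+18=47
after ADD R7, R3: R7=254+40=294
STORE R7, [52] → M[52]=294
after MUL R3, R0: R3=40*56=2240
halt.

56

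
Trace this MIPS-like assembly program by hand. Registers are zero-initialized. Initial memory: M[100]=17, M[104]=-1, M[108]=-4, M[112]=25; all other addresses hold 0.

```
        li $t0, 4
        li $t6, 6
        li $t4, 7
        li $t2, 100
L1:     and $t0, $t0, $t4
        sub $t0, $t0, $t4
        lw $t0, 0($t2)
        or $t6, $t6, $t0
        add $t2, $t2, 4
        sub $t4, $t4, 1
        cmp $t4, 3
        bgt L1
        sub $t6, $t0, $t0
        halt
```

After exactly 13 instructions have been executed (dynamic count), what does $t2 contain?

104

li $t0, 4 → $t0=4
li $t6, 6 → $t6=6
li $t4, 7 → $t4=7
li $t2, 100 → $t2=100
and $t0, $t0, $t4 → $t0=4&7=4
sub $t0, $t0, $t4 → $t0=4-7=-3
lw $t0, 0($t2) → $t0=M[100]=17
or $t6, $t6, $t0 → $t6=6|17=23
add $t2, $t2, 4 → $t2=100+4=104
sub $t4, $t4, 1 → $t4=7-1=6
cmp $t4, 3  (cmp 6,3)
bgt L1: taken
and $t0, $t0, $t4 → $t0=17&6=0
After step 13: $t2 = 104.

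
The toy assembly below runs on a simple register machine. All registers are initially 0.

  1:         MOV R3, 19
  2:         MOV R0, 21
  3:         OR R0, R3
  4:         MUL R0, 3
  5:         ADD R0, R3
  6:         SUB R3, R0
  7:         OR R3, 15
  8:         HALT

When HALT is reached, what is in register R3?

-65

R3=19
R0=21
R0=21|19=23
R0=23*3=69
R0=69+19=88
R3=19-88=-69
R3=(-69)|15=-65
halt.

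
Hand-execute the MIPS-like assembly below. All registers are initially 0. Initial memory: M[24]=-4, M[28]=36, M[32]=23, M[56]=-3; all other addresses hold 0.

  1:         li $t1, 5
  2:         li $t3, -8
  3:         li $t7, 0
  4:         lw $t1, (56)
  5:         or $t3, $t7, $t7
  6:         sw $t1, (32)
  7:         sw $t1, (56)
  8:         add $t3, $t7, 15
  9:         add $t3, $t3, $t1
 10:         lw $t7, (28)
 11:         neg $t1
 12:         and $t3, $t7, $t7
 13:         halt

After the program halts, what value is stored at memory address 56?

li $t1, 5 → $t1=5
li $t3, -8 → $t3=-8
li $t7, 0 → $t7=0
lw $t1, (56) → $t1=M[56]=-3
or $t3, $t7, $t7 → $t3=0|0=0
sw $t1, (32) → M[32]=-3
sw $t1, (56) → M[56]=-3
add $t3, $t7, 15 → $t3=0+15=15
add $t3, $t3, $t1 → $t3=15+(-3)=12
lw $t7, (28) → $t7=M[28]=36
neg $t1 → $t1=-(-3)=3
and $t3, $t7, $t7 → $t3=36&36=36
halt.

-3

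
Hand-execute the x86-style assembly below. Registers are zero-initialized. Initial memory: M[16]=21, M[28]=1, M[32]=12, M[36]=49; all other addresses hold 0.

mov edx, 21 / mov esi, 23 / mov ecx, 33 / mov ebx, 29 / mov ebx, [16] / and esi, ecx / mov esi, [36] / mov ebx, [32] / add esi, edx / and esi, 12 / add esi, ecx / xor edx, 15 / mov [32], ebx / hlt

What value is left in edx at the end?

edx=21
esi=23
ecx=33
ebx=29
ebx=M[16]=21
esi=23&33=1
esi=M[36]=49
ebx=M[32]=12
esi=49+21=70
esi=70&12=4
esi=4+33=37
edx=21^15=26
mov [32], ebx → M[32]=12
halt.

26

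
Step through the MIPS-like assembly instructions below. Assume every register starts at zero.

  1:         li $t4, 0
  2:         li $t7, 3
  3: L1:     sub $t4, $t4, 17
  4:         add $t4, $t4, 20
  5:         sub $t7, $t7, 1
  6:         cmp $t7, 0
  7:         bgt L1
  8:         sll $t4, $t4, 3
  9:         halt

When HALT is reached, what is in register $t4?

72

$t4=0
$t7=3
$t4=0-17=-17
$t4=(-17)+20=3
$t7=3-1=2
cmp $t7, 0  (cmp 2,0)
bgt L1: taken
$t4=3-17=-14
$t4=(-14)+20=6
$t7=2-1=1
cmp $t7, 0  (cmp 1,0)
bgt L1: taken
$t4=6-17=-11
$t4=(-11)+20=9
$t7=1-1=0
cmp $t7, 0  (cmp 0,0)
bgt L1: not taken
$t4=9<<3=72
halt.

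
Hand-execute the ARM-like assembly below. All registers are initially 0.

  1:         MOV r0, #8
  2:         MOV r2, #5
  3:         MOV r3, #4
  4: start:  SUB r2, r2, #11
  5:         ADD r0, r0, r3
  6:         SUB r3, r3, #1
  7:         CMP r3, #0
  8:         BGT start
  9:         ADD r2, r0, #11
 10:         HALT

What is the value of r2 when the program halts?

29

MOV r0, #8 → r0=8
MOV r2, #5 → r2=5
MOV r3, #4 → r3=4
SUB r2, r2, #11 → r2=5-11=-6
ADD r0, r0, r3 → r0=8+4=12
SUB r3, r3, #1 → r3=4-1=3
CMP r3, #0  (cmp 3,0)
BGT start: taken
SUB r2, r2, #11 → r2=(-6)-11=-17
ADD r0, r0, r3 → r0=12+3=15
SUB r3, r3, #1 → r3=3-1=2
CMP r3, #0  (cmp 2,0)
BGT start: taken
SUB r2, r2, #11 → r2=(-17)-11=-28
ADD r0, r0, r3 → r0=15+2=17
SUB r3, r3, #1 → r3=2-1=1
CMP r3, #0  (cmp 1,0)
BGT start: taken
SUB r2, r2, #11 → r2=(-28)-11=-39
ADD r0, r0, r3 → r0=17+1=18
SUB r3, r3, #1 → r3=1-1=0
CMP r3, #0  (cmp 0,0)
BGT start: not taken
ADD r2, r0, #11 → r2=18+11=29
halt.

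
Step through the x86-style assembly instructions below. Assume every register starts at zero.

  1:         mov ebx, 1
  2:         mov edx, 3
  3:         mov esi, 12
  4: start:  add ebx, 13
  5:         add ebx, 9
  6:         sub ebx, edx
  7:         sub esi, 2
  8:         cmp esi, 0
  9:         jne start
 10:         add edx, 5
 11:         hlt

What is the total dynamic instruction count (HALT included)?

41

mov ebx, 1 → ebx=1
mov edx, 3 → edx=3
mov esi, 12 → esi=12
add ebx, 13 → ebx=1+13=14
add ebx, 9 → ebx=14+9=23
sub ebx, edx → ebx=23-3=20
sub esi, 2 → esi=12-2=10
cmp esi, 0  (cmp 10,0)
jne start: taken
add ebx, 13 → ebx=20+13=33
add ebx, 9 → ebx=33+9=42
sub ebx, edx → ebx=42-3=39
sub esi, 2 → esi=10-2=8
cmp esi, 0  (cmp 8,0)
jne start: taken
add ebx, 13 → ebx=39+13=52
add ebx, 9 → ebx=52+9=61
sub ebx, edx → ebx=61-3=58
sub esi, 2 → esi=8-2=6
cmp esi, 0  (cmp 6,0)
jne start: taken
add ebx, 13 → ebx=58+13=71
add ebx, 9 → ebx=71+9=80
sub ebx, edx → ebx=80-3=77
sub esi, 2 → esi=6-2=4
cmp esi, 0  (cmp 4,0)
jne start: taken
add ebx, 13 → ebx=77+13=90
add ebx, 9 → ebx=90+9=99
sub ebx, edx → ebx=99-3=96
sub esi, 2 → esi=4-2=2
cmp esi, 0  (cmp 2,0)
jne start: taken
add ebx, 13 → ebx=96+13=109
add ebx, 9 → ebx=109+9=118
sub ebx, edx → ebx=118-3=115
sub esi, 2 → esi=2-2=0
cmp esi, 0  (cmp 0,0)
jne start: not taken
add edx, 5 → edx=3+5=8
halt.
Total executed instructions: 41.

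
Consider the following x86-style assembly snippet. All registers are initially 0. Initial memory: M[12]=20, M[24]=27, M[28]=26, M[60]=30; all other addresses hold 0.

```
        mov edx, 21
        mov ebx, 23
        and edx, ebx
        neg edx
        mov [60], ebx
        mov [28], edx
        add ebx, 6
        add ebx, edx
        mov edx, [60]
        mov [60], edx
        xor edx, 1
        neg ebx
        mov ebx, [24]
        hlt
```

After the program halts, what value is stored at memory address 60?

after mov edx, 21: edx=21
after mov ebx, 23: ebx=23
after and edx, ebx: edx=21&23=21
after neg edx: edx=-(21)=-21
mov [60], ebx → M[60]=23
mov [28], edx → M[28]=-21
after add ebx, 6: ebx=23+6=29
after add ebx, edx: ebx=29+(-21)=8
after mov edx, [60]: edx=M[60]=23
mov [60], edx → M[60]=23
after xor edx, 1: edx=23^1=22
after neg ebx: ebx=-(8)=-8
after mov ebx, [24]: ebx=M[24]=27
halt.

23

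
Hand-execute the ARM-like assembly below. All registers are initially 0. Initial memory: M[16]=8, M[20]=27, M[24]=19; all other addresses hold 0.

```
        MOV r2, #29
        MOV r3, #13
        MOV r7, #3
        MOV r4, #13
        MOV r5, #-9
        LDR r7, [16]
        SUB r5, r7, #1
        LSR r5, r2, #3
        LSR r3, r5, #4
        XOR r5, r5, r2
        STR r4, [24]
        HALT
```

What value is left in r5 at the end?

r2=29
r3=13
r7=3
r4=13
r5=-9
r7=M[16]=8
r5=8-1=7
r5=29>>3=3
r3=3>>4=0
r5=3^29=30
STR r4, [24] → M[24]=13
halt.

30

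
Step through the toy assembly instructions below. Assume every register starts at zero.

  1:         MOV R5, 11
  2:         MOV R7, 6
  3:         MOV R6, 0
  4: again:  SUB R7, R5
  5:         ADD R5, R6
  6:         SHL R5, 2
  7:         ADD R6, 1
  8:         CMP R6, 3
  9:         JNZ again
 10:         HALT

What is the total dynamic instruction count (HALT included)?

MOV R5, 11 → R5=11
MOV R7, 6 → R7=6
MOV R6, 0 → R6=0
SUB R7, R5 → R7=6-11=-5
ADD R5, R6 → R5=11+0=11
SHL R5, 2 → R5=11<<2=44
ADD R6, 1 → R6=0+1=1
CMP R6, 3  (cmp 1,3)
JNZ again: taken
SUB R7, R5 → R7=(-5)-44=-49
ADD R5, R6 → R5=44+1=45
SHL R5, 2 → R5=45<<2=180
ADD R6, 1 → R6=1+1=2
CMP R6, 3  (cmp 2,3)
JNZ again: taken
SUB R7, R5 → R7=(-49)-180=-229
ADD R5, R6 → R5=180+2=182
SHL R5, 2 → R5=182<<2=728
ADD R6, 1 → R6=2+1=3
CMP R6, 3  (cmp 3,3)
JNZ again: not taken
halt.
Total executed instructions: 22.

22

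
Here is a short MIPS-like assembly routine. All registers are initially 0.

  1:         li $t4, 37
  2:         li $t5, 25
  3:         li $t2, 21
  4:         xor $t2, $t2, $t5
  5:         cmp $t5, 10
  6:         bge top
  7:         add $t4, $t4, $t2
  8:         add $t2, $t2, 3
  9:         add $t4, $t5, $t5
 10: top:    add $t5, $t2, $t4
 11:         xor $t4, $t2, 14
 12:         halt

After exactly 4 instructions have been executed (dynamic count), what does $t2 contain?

$t4=37
$t5=25
$t2=21
$t2=21^25=12
After step 4: $t2 = 12.

12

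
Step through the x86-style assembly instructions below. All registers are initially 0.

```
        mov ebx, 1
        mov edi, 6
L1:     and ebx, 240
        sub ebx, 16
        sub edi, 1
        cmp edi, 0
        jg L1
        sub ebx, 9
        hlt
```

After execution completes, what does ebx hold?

151

mov ebx, 1 → ebx=1
mov edi, 6 → edi=6
and ebx, 240 → ebx=1&240=0
sub ebx, 16 → ebx=0-16=-16
sub edi, 1 → edi=6-1=5
cmp edi, 0  (cmp 5,0)
jg L1: taken
and ebx, 240 → ebx=(-16)&240=240
sub ebx, 16 → ebx=240-16=224
sub edi, 1 → edi=5-1=4
cmp edi, 0  (cmp 4,0)
jg L1: taken
and ebx, 240 → ebx=224&240=224
sub ebx, 16 → ebx=224-16=208
sub edi, 1 → edi=4-1=3
cmp edi, 0  (cmp 3,0)
jg L1: taken
and ebx, 240 → ebx=208&240=208
sub ebx, 16 → ebx=208-16=192
sub edi, 1 → edi=3-1=2
cmp edi, 0  (cmp 2,0)
jg L1: taken
and ebx, 240 → ebx=192&240=192
sub ebx, 16 → ebx=192-16=176
sub edi, 1 → edi=2-1=1
cmp edi, 0  (cmp 1,0)
jg L1: taken
and ebx, 240 → ebx=176&240=176
sub ebx, 16 → ebx=176-16=160
sub edi, 1 → edi=1-1=0
cmp edi, 0  (cmp 0,0)
jg L1: not taken
sub ebx, 9 → ebx=160-9=151
halt.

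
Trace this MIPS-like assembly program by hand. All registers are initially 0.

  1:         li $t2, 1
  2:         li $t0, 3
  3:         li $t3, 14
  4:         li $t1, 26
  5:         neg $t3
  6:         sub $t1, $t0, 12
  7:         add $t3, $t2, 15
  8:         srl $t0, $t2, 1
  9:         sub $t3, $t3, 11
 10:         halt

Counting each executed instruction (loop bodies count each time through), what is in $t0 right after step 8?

0

$t2=1
$t0=3
$t3=14
$t1=26
$t3=-(14)=-14
$t1=3-12=-9
$t3=1+15=16
$t0=1>>1=0
After step 8: $t0 = 0.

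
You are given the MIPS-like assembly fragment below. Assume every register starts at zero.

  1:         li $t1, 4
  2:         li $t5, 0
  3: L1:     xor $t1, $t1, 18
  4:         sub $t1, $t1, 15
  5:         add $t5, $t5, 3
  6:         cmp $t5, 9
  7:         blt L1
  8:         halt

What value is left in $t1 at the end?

$t1=4
$t5=0
$t1=4^18=22
$t1=22-15=7
$t5=0+3=3
cmp $t5, 9  (cmp 3,9)
blt L1: taken
$t1=7^18=21
$t1=21-15=6
$t5=3+3=6
cmp $t5, 9  (cmp 6,9)
blt L1: taken
$t1=6^18=20
$t1=20-15=5
$t5=6+3=9
cmp $t5, 9  (cmp 9,9)
blt L1: not taken
halt.

5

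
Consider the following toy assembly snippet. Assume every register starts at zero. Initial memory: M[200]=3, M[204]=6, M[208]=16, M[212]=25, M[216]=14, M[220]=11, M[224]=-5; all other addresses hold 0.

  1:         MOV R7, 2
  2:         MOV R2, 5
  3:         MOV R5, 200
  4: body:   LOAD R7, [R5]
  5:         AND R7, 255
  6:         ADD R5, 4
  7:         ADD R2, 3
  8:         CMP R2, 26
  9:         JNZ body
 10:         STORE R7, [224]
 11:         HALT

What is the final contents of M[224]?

251

MOV R7, 2 → R7=2
MOV R2, 5 → R2=5
MOV R5, 200 → R5=200
LOAD R7, [R5] → R7=M[200]=3
AND R7, 255 → R7=3&255=3
ADD R5, 4 → R5=200+4=204
ADD R2, 3 → R2=5+3=8
CMP R2, 26  (cmp 8,26)
JNZ body: taken
LOAD R7, [R5] → R7=M[204]=6
AND R7, 255 → R7=6&255=6
ADD R5, 4 → R5=204+4=208
ADD R2, 3 → R2=8+3=11
CMP R2, 26  (cmp 11,26)
JNZ body: taken
LOAD R7, [R5] → R7=M[208]=16
AND R7, 255 → R7=16&255=16
ADD R5, 4 → R5=208+4=212
ADD R2, 3 → R2=11+3=14
CMP R2, 26  (cmp 14,26)
JNZ body: taken
LOAD R7, [R5] → R7=M[212]=25
AND R7, 255 → R7=25&255=25
ADD R5, 4 → R5=212+4=216
ADD R2, 3 → R2=14+3=17
CMP R2, 26  (cmp 17,26)
JNZ body: taken
LOAD R7, [R5] → R7=M[216]=14
AND R7, 255 → R7=14&255=14
ADD R5, 4 → R5=216+4=220
ADD R2, 3 → R2=17+3=20
CMP R2, 26  (cmp 20,26)
JNZ body: taken
LOAD R7, [R5] → R7=M[220]=11
AND R7, 255 → R7=11&255=11
ADD R5, 4 → R5=220+4=224
ADD R2, 3 → R2=20+3=23
CMP R2, 26  (cmp 23,26)
JNZ body: taken
LOAD R7, [R5] → R7=M[224]=-5
AND R7, 255 → R7=(-5)&255=251
ADD R5, 4 → R5=224+4=228
ADD R2, 3 → R2=23+3=26
CMP R2, 26  (cmp 26,26)
JNZ body: not taken
STORE R7, [224] → M[224]=251
halt.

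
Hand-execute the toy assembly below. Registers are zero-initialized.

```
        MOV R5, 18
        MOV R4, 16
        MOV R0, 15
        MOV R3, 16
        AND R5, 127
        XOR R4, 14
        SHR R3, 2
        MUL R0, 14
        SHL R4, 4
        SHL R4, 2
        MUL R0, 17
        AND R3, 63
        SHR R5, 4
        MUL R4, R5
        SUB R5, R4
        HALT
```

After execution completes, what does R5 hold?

MOV R5, 18 → R5=18
MOV R4, 16 → R4=16
MOV R0, 15 → R0=15
MOV R3, 16 → R3=16
AND R5, 127 → R5=18&127=18
XOR R4, 14 → R4=16^14=30
SHR R3, 2 → R3=16>>2=4
MUL R0, 14 → R0=15*14=210
SHL R4, 4 → R4=30<<4=480
SHL R4, 2 → R4=480<<2=1920
MUL R0, 17 → R0=210*17=3570
AND R3, 63 → R3=4&63=4
SHR R5, 4 → R5=18>>4=1
MUL R4, R5 → R4=1920*1=1920
SUB R5, R4 → R5=1-1920=-1919
halt.

-1919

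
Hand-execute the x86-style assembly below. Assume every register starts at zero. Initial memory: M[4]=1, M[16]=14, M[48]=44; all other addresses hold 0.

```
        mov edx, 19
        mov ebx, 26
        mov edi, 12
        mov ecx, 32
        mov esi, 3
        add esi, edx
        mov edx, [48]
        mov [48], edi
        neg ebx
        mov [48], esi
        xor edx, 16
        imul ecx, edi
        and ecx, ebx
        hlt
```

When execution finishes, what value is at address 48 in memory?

22

mov edx, 19 → edx=19
mov ebx, 26 → ebx=26
mov edi, 12 → edi=12
mov ecx, 32 → ecx=32
mov esi, 3 → esi=3
add esi, edx → esi=3+19=22
mov edx, [48] → edx=M[48]=44
mov [48], edi → M[48]=12
neg ebx → ebx=-(26)=-26
mov [48], esi → M[48]=22
xor edx, 16 → edx=44^16=60
imul ecx, edi → ecx=32*12=384
and ecx, ebx → ecx=384&(-26)=384
halt.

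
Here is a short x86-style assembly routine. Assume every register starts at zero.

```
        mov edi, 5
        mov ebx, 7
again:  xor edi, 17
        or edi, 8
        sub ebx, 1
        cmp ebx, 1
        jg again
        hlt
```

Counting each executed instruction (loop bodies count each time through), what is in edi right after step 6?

edi=5
ebx=7
edi=5^17=20
edi=20|8=28
ebx=7-1=6
cmp ebx, 1  (cmp 6,1)
After step 6: edi = 28.

28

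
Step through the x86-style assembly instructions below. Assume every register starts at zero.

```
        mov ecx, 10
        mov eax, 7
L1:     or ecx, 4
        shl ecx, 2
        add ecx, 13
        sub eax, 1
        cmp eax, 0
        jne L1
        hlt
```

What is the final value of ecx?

305825

ecx=10
eax=7
ecx=10|4=14
ecx=14<<2=56
ecx=56+13=69
eax=7-1=6
cmp eax, 0  (cmp 6,0)
jne L1: taken
ecx=69|4=69
ecx=69<<2=276
ecx=276+13=289
eax=6-1=5
cmp eax, 0  (cmp 5,0)
jne L1: taken
ecx=289|4=293
ecx=293<<2=1172
ecx=1172+13=1185
eax=5-1=4
cmp eax, 0  (cmp 4,0)
jne L1: taken
ecx=1185|4=1189
ecx=1189<<2=4756
ecx=4756+13=4769
eax=4-1=3
cmp eax, 0  (cmp 3,0)
jne L1: taken
ecx=4769|4=4773
ecx=4773<<2=19092
ecx=19092+13=19105
eax=3-1=2
cmp eax, 0  (cmp 2,0)
jne L1: taken
ecx=19105|4=19109
ecx=19109<<2=76436
ecx=76436+13=76449
eax=2-1=1
cmp eax, 0  (cmp 1,0)
jne L1: taken
ecx=76449|4=76453
ecx=76453<<2=305812
ecx=305812+13=305825
eax=1-1=0
cmp eax, 0  (cmp 0,0)
jne L1: not taken
halt.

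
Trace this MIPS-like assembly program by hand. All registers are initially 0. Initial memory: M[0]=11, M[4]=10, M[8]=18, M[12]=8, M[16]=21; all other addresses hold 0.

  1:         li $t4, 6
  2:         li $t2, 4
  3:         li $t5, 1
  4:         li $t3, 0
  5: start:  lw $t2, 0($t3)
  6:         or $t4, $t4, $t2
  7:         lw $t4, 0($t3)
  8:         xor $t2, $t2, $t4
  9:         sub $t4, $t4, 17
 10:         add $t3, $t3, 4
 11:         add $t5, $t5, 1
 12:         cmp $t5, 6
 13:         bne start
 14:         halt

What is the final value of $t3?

20

after li $t4, 6: $t4=6
after li $t2, 4: $t2=4
after li $t5, 1: $t5=1
after li $t3, 0: $t3=0
after lw $t2, 0($t3): $t2=M[0]=11
after or $t4, $t4, $t2: $t4=6|11=15
after lw $t4, 0($t3): $t4=M[0]=11
after xor $t2, $t2, $t4: $t2=11^11=0
after sub $t4, $t4, 17: $t4=11-17=-6
after add $t3, $t3, 4: $t3=0+4=4
after add $t5, $t5, 1: $t5=1+1=2
cmp $t5, 6  (cmp 2,6)
bne start: taken
after lw $t2, 0($t3): $t2=M[4]=10
after or $t4, $t4, $t2: $t4=(-6)|10=-6
after lw $t4, 0($t3): $t4=M[4]=10
after xor $t2, $t2, $t4: $t2=10^10=0
after sub $t4, $t4, 17: $t4=10-17=-7
after add $t3, $t3, 4: $t3=4+4=8
after add $t5, $t5, 1: $t5=2+1=3
cmp $t5, 6  (cmp 3,6)
bne start: taken
after lw $t2, 0($t3): $t2=M[8]=18
after or $t4, $t4, $t2: $t4=(-7)|18=-5
after lw $t4, 0($t3): $t4=M[8]=18
after xor $t2, $t2, $t4: $t2=18^18=0
after sub $t4, $t4, 17: $t4=18-17=1
after add $t3, $t3, 4: $t3=8+4=12
after add $t5, $t5, 1: $t5=3+1=4
cmp $t5, 6  (cmp 4,6)
bne start: taken
after lw $t2, 0($t3): $t2=M[12]=8
after or $t4, $t4, $t2: $t4=1|8=9
after lw $t4, 0($t3): $t4=M[12]=8
after xor $t2, $t2, $t4: $t2=8^8=0
after sub $t4, $t4, 17: $t4=8-17=-9
after add $t3, $t3, 4: $t3=12+4=16
after add $t5, $t5, 1: $t5=4+1=5
cmp $t5, 6  (cmp 5,6)
bne start: taken
after lw $t2, 0($t3): $t2=M[16]=21
after or $t4, $t4, $t2: $t4=(-9)|21=-9
after lw $t4, 0($t3): $t4=M[16]=21
after xor $t2, $t2, $t4: $t2=21^21=0
after sub $t4, $t4, 17: $t4=21-17=4
after add $t3, $t3, 4: $t3=16+4=20
after add $t5, $t5, 1: $t5=5+1=6
cmp $t5, 6  (cmp 6,6)
bne start: not taken
halt.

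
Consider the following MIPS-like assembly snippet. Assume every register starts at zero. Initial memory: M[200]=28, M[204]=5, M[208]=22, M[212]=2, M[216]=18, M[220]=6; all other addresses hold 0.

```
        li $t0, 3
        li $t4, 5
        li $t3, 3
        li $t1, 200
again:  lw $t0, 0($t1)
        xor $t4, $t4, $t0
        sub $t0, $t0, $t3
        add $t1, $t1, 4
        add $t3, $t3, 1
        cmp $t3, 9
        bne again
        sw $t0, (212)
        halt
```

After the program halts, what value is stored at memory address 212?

-2

$t0=3
$t4=5
$t3=3
$t1=200
$t0=M[200]=28
$t4=5^28=25
$t0=28-3=25
$t1=200+4=204
$t3=3+1=4
cmp $t3, 9  (cmp 4,9)
bne again: taken
$t0=M[204]=5
$t4=25^5=28
$t0=5-4=1
$t1=204+4=208
$t3=4+1=5
cmp $t3, 9  (cmp 5,9)
bne again: taken
$t0=M[208]=22
$t4=28^22=10
$t0=22-5=17
$t1=208+4=212
$t3=5+1=6
cmp $t3, 9  (cmp 6,9)
bne again: taken
$t0=M[212]=2
$t4=10^2=8
$t0=2-6=-4
$t1=212+4=216
$t3=6+1=7
cmp $t3, 9  (cmp 7,9)
bne again: taken
$t0=M[216]=18
$t4=8^18=26
$t0=18-7=11
$t1=216+4=220
$t3=7+1=8
cmp $t3, 9  (cmp 8,9)
bne again: taken
$t0=M[220]=6
$t4=26^6=28
$t0=6-8=-2
$t1=220+4=224
$t3=8+1=9
cmp $t3, 9  (cmp 9,9)
bne again: not taken
sw $t0, (212) → M[212]=-2
halt.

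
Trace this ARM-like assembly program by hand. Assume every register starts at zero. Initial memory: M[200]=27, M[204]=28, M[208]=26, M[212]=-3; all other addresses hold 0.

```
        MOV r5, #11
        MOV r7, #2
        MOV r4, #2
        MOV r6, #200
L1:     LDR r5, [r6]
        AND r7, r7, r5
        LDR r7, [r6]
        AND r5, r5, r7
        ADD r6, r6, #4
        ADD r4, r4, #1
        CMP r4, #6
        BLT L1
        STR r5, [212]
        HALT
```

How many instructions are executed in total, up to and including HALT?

after MOV r5, #11: r5=11
after MOV r7, #2: r7=2
after MOV r4, #2: r4=2
after MOV r6, #200: r6=200
after LDR r5, [r6]: r5=M[200]=27
after AND r7, r7, r5: r7=2&27=2
after LDR r7, [r6]: r7=M[200]=27
after AND r5, r5, r7: r5=27&27=27
after ADD r6, r6, #4: r6=200+4=204
after ADD r4, r4, #1: r4=2+1=3
CMP r4, #6  (cmp 3,6)
BLT L1: taken
after LDR r5, [r6]: r5=M[204]=28
after AND r7, r7, r5: r7=27&28=24
after LDR r7, [r6]: r7=M[204]=28
after AND r5, r5, r7: r5=28&28=28
after ADD r6, r6, #4: r6=204+4=208
after ADD r4, r4, #1: r4=3+1=4
CMP r4, #6  (cmp 4,6)
BLT L1: taken
after LDR r5, [r6]: r5=M[208]=26
after AND r7, r7, r5: r7=28&26=24
after LDR r7, [r6]: r7=M[208]=26
after AND r5, r5, r7: r5=26&26=26
after ADD r6, r6, #4: r6=208+4=212
after ADD r4, r4, #1: r4=4+1=5
CMP r4, #6  (cmp 5,6)
BLT L1: taken
after LDR r5, [r6]: r5=M[212]=-3
after AND r7, r7, r5: r7=26&(-3)=24
after LDR r7, [r6]: r7=M[212]=-3
after AND r5, r5, r7: r5=(-3)&(-3)=-3
after ADD r6, r6, #4: r6=212+4=216
after ADD r4, r4, #1: r4=5+1=6
CMP r4, #6  (cmp 6,6)
BLT L1: not taken
STR r5, [212] → M[212]=-3
halt.
Total executed instructions: 38.

38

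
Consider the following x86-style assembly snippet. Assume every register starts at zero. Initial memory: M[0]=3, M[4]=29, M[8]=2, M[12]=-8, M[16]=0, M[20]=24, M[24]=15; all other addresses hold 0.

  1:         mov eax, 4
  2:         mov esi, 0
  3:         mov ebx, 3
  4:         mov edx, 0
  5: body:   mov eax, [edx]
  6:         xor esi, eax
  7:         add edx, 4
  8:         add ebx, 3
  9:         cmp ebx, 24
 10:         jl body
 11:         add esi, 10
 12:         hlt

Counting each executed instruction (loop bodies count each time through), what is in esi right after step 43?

mov eax, 4 → eax=4
mov esi, 0 → esi=0
mov ebx, 3 → ebx=3
mov edx, 0 → edx=0
mov eax, [edx] → eax=M[0]=3
xor esi, eax → esi=0^3=3
add edx, 4 → edx=0+4=4
add ebx, 3 → ebx=3+3=6
cmp ebx, 24  (cmp 6,24)
jl body: taken
mov eax, [edx] → eax=M[4]=29
xor esi, eax → esi=3^29=30
add edx, 4 → edx=4+4=8
add ebx, 3 → ebx=6+3=9
cmp ebx, 24  (cmp 9,24)
jl body: taken
mov eax, [edx] → eax=M[8]=2
xor esi, eax → esi=30^2=28
add edx, 4 → edx=8+4=12
add ebx, 3 → ebx=9+3=12
cmp ebx, 24  (cmp 12,24)
jl body: taken
mov eax, [edx] → eax=M[12]=-8
xor esi, eax → esi=28^(-8)=-28
add edx, 4 → edx=12+4=16
add ebx, 3 → ebx=12+3=15
cmp ebx, 24  (cmp 15,24)
jl body: taken
mov eax, [edx] → eax=M[16]=0
xor esi, eax → esi=(-28)^0=-28
add edx, 4 → edx=16+4=20
add ebx, 3 → ebx=15+3=18
cmp ebx, 24  (cmp 18,24)
jl body: taken
mov eax, [edx] → eax=M[20]=24
xor esi, eax → esi=(-28)^24=-4
add edx, 4 → edx=20+4=24
add ebx, 3 → ebx=18+3=21
cmp ebx, 24  (cmp 21,24)
jl body: taken
mov eax, [edx] → eax=M[24]=15
xor esi, eax → esi=(-4)^15=-13
add edx, 4 → edx=24+4=28
After step 43: esi = -13.

-13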